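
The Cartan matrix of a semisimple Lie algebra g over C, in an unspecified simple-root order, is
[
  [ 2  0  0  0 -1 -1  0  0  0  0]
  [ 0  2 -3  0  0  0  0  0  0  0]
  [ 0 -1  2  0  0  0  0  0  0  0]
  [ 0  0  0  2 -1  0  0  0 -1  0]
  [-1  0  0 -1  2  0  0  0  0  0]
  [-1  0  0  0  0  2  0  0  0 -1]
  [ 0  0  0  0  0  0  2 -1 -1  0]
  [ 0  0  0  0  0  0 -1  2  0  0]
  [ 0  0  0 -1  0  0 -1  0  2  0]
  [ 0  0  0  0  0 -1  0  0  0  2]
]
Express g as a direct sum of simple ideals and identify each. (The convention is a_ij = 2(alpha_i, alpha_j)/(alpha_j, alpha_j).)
The diagram associated to this matrix has two connected components: the simple roots {alpha_1, alpha_4, alpha_5, alpha_6, alpha_7, alpha_8, alpha_9, alpha_10} form a chain of 8 nodes with single edges (A_8), and {alpha_2, alpha_3} form two nodes joined by a triple edge (G_2). A semisimple Lie algebra decomposes uniquely as the direct sum of simple ideals, one per connected component of its Dynkin diagram, so g ≅ A_8 ⊕ G_2 (dimension 80 + 14 = 94).

A_8 (sl(9)) + G_2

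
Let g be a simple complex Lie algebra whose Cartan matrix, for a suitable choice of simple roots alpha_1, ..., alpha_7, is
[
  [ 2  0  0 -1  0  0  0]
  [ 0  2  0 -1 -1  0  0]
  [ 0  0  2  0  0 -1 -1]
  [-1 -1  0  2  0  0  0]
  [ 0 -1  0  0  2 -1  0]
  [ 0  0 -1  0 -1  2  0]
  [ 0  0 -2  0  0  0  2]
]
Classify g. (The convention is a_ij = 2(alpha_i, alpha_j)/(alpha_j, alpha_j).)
The matrix has rank 7 with 2's on the diagonal. Reading the off-diagonal entries as Dynkin edges (a single edge where a_ij = a_ji = -1; a double or triple edge where a_ij * a_ji = 2 or 3), the diagram is a chain of 7 nodes with a double edge at one end; the terminal node there is the unique long simple root (C_7). One simple-root ordering that puts it in standard form is (alpha_1, alpha_4, alpha_2, alpha_5, alpha_6, alpha_3, alpha_7). So the algebra is type C_7, i.e. sp(14).

C_7 (sp(14))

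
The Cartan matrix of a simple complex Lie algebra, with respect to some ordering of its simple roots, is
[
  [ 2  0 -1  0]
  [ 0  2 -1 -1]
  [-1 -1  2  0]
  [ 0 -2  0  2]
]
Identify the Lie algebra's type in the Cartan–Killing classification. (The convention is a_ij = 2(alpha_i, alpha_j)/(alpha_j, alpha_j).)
C_4

The matrix has rank 4 with 2's on the diagonal. Reading the off-diagonal entries as Dynkin edges (a single edge where a_ij = a_ji = -1; a double or triple edge where a_ij * a_ji = 2 or 3), the diagram is a chain of 4 nodes with a double edge at one end; the terminal node there is the unique long simple root (C_4). One simple-root ordering that puts it in standard form is (alpha_1, alpha_3, alpha_2, alpha_4). So the algebra is type C_4, i.e. sp(8).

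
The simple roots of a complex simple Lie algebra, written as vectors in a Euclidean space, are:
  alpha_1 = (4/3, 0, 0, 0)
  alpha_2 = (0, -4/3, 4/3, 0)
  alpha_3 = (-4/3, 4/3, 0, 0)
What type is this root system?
B_3

Compute the Cartan integers a_ij = 2(alpha_i, alpha_j)/(alpha_j, alpha_j); the resulting 3x3 Cartan matrix is
[[2, 0, -1], [0, 2, -1], [-2, -1, 2]].
The roots have two lengths (squared-length ratio 2:1); the short ones are alpha_{1}. The associated Dynkin diagram is a chain of 3 nodes with a double edge at one end; the terminal node there is the unique short simple root (B_3), so the type is B_3 (the algebra so(7)).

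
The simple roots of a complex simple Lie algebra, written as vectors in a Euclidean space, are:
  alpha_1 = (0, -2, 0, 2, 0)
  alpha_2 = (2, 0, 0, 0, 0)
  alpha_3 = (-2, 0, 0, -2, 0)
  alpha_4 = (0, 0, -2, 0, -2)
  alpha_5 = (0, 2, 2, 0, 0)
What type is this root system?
Compute the Cartan integers a_ij = 2(alpha_i, alpha_j)/(alpha_j, alpha_j); the resulting 5x5 Cartan matrix is
[[2, 0, -1, 0, -1], [0, 2, -1, 0, 0], [-1, -2, 2, 0, 0], [0, 0, 0, 2, -1], [-1, 0, 0, -1, 2]].
The roots have two lengths (squared-length ratio 2:1); the short ones are alpha_{2}. The associated Dynkin diagram is a chain of 5 nodes with a double edge at one end; the terminal node there is the unique short simple root (B_5), so the type is B_5 (the algebra so(11)).

B_5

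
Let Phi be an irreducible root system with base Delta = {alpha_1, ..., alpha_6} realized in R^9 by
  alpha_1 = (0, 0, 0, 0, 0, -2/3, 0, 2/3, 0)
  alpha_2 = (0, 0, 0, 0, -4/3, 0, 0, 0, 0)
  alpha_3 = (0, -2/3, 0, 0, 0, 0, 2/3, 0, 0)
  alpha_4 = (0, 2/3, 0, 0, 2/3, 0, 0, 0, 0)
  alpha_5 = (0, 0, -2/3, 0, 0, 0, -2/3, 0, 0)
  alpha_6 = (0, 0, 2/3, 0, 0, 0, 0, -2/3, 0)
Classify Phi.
Compute the Cartan integers a_ij = 2(alpha_i, alpha_j)/(alpha_j, alpha_j); the resulting 6x6 Cartan matrix is
[[2, 0, 0, 0, 0, -1], [0, 2, 0, -2, 0, 0], [0, 0, 2, -1, -1, 0], [0, -1, -1, 2, 0, 0], [0, 0, -1, 0, 2, -1], [-1, 0, 0, 0, -1, 2]].
The roots have two lengths (squared-length ratio 2:1); the short ones are alpha_{1,3,4,5,6}. The associated Dynkin diagram is a chain of 6 nodes with a double edge at one end; the terminal node there is the unique long simple root (C_6), so the type is C_6 (the algebra sp(12)).

C_6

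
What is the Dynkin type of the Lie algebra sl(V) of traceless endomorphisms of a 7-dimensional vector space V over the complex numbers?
A6

This is sl(7), which has dimension 7^2 - 1 = 48 and rank 7 - 1 = 6 (a Cartan subalgebra is the diagonal traceless matrices). In the classification of classical Lie algebras, the special linear algebra sl(n+1) has type A_n; here n = 6, so the Dynkin diagram is a chain of 6 nodes with single edges (A_6). Hence the type is A_6.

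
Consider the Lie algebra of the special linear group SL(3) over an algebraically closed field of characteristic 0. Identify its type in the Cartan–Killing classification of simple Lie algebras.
A2

This is sl(3), which has dimension 3^2 - 1 = 8 and rank 3 - 1 = 2 (a Cartan subalgebra is the diagonal traceless matrices). In the classification of classical Lie algebras, the special linear algebra sl(n+1) has type A_n; here n = 2, so the Dynkin diagram is a chain of 2 nodes with single edges (A_2). Hence the type is A_2.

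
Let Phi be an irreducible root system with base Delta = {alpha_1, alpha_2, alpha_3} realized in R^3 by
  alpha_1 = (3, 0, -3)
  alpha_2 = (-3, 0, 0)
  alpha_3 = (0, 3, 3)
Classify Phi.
Compute the Cartan integers a_ij = 2(alpha_i, alpha_j)/(alpha_j, alpha_j); the resulting 3x3 Cartan matrix is
[[2, -2, -1], [-1, 2, 0], [-1, 0, 2]].
The roots have two lengths (squared-length ratio 2:1); the short ones are alpha_{2}. The associated Dynkin diagram is a chain of 3 nodes with a double edge at one end; the terminal node there is the unique short simple root (B_3), so the type is B_3 (the algebra so(7)).

B3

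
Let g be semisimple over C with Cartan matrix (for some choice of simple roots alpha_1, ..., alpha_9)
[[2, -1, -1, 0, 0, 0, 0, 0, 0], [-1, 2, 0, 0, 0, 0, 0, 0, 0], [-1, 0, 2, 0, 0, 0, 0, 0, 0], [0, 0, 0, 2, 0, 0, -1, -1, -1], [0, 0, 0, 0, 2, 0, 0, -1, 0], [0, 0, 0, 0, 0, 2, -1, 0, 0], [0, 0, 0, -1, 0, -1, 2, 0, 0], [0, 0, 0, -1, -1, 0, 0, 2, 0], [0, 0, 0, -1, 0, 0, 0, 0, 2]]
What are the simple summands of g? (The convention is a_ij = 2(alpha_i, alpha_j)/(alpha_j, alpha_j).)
A_3 + E_6

The diagram associated to this matrix has two connected components: the simple roots {alpha_1, alpha_2, alpha_3} form a chain of 3 nodes with single edges (A_3), and {alpha_4, alpha_5, alpha_6, alpha_7, alpha_8, alpha_9} form a chain of 5 nodes with one extra node attached to the third node from one end (E_6). A semisimple Lie algebra decomposes uniquely as the direct sum of simple ideals, one per connected component of its Dynkin diagram, so g ≅ A_3 ⊕ E_6 (dimension 15 + 78 = 93).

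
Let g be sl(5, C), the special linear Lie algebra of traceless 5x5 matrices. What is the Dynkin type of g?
A_4 (sl(5))

This is sl(5), which has dimension 5^2 - 1 = 24 and rank 5 - 1 = 4 (a Cartan subalgebra is the diagonal traceless matrices). In the classification of classical Lie algebras, the special linear algebra sl(n+1) has type A_n; here n = 4, so the Dynkin diagram is a chain of 4 nodes with single edges (A_4). Hence the type is A_4.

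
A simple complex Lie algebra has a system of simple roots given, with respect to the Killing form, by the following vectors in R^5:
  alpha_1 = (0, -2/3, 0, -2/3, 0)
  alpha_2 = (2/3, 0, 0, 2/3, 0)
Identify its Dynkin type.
A_2

Compute the Cartan integers a_ij = 2(alpha_i, alpha_j)/(alpha_j, alpha_j); the resulting 2x2 Cartan matrix is
[[2, -1], [-1, 2]].
All simple roots have the same length, so the diagram is simply laced. The associated Dynkin diagram is a chain of 2 nodes with single edges (A_2), so the type is A_2 (the algebra sl(3)).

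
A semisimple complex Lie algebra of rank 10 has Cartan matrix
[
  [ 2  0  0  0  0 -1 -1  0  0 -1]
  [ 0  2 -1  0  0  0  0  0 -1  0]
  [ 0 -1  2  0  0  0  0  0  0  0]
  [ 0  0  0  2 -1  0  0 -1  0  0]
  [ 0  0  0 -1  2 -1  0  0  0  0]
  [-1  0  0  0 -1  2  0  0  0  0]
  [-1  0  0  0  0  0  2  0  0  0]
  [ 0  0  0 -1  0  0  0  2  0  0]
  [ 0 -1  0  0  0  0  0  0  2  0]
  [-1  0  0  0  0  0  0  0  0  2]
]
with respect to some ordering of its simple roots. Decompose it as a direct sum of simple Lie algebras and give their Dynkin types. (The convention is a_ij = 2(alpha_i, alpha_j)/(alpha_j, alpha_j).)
The diagram associated to this matrix has two connected components: the simple roots {alpha_2, alpha_3, alpha_9} form a chain of 3 nodes with single edges (A_3), and {alpha_1, alpha_4, alpha_5, alpha_6, alpha_7, alpha_8, alpha_10} form a chain of 5 nodes with a fork of two nodes at one end (D_7). A semisimple Lie algebra decomposes uniquely as the direct sum of simple ideals, one per connected component of its Dynkin diagram, so g ≅ A_3 ⊕ D_7 (dimension 15 + 91 = 106).

A3 + D7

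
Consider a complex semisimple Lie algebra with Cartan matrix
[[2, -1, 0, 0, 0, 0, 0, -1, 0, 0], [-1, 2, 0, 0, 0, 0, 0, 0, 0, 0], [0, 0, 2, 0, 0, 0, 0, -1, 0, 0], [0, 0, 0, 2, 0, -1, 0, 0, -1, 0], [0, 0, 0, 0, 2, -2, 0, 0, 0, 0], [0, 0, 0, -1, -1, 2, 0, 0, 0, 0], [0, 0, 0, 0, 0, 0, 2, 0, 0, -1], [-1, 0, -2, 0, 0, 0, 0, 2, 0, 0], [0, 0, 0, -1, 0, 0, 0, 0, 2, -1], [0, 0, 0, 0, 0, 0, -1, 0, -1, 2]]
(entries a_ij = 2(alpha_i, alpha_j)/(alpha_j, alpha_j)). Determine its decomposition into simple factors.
The diagram associated to this matrix has two connected components: the simple roots {alpha_1, alpha_2, alpha_3, alpha_8} form a chain of 4 nodes with a double edge at one end; the terminal node there is the unique short simple root (B_4), and {alpha_4, alpha_5, alpha_6, alpha_7, alpha_9, alpha_10} form a chain of 6 nodes with a double edge at one end; the terminal node there is the unique long simple root (C_6). A semisimple Lie algebra decomposes uniquely as the direct sum of simple ideals, one per connected component of its Dynkin diagram, so g ≅ B_4 ⊕ C_6 (dimension 36 + 78 = 114).

B4 + C6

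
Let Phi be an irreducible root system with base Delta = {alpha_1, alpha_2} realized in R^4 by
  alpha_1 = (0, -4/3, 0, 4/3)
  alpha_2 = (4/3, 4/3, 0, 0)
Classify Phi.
Compute the Cartan integers a_ij = 2(alpha_i, alpha_j)/(alpha_j, alpha_j); the resulting 2x2 Cartan matrix is
[[2, -1], [-1, 2]].
All simple roots have the same length, so the diagram is simply laced. The associated Dynkin diagram is a chain of 2 nodes with single edges (A_2), so the type is A_2 (the algebra sl(3)).

A_2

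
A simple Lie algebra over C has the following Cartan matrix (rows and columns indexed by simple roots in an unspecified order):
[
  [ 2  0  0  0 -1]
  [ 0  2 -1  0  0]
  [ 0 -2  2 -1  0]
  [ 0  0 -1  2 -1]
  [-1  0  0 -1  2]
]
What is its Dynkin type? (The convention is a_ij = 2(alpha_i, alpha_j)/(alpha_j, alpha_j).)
B5

The matrix has rank 5 with 2's on the diagonal. Reading the off-diagonal entries as Dynkin edges (a single edge where a_ij = a_ji = -1; a double or triple edge where a_ij * a_ji = 2 or 3), the diagram is a chain of 5 nodes with a double edge at one end; the terminal node there is the unique short simple root (B_5). One simple-root ordering that puts it in standard form is (alpha_1, alpha_5, alpha_4, alpha_3, alpha_2). So the algebra is type B_5, i.e. so(11).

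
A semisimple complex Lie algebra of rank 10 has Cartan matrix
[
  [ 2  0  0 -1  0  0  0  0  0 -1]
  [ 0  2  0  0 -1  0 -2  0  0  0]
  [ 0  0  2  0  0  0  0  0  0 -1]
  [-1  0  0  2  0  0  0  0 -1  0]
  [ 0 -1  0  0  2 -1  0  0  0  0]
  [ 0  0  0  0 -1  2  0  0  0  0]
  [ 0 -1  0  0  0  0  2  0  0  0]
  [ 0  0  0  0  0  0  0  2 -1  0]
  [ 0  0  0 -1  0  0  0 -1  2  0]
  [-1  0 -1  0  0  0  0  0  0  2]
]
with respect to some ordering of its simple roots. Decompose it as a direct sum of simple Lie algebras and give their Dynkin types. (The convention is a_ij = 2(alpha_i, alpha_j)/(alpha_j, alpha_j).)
The diagram associated to this matrix has two connected components: the simple roots {alpha_1, alpha_3, alpha_4, alpha_8, alpha_9, alpha_10} form a chain of 6 nodes with single edges (A_6), and {alpha_2, alpha_5, alpha_6, alpha_7} form a chain of 4 nodes with a double edge at one end; the terminal node there is the unique short simple root (B_4). A semisimple Lie algebra decomposes uniquely as the direct sum of simple ideals, one per connected component of its Dynkin diagram, so g ≅ A_6 ⊕ B_4 (dimension 48 + 36 = 84).

A6 + B4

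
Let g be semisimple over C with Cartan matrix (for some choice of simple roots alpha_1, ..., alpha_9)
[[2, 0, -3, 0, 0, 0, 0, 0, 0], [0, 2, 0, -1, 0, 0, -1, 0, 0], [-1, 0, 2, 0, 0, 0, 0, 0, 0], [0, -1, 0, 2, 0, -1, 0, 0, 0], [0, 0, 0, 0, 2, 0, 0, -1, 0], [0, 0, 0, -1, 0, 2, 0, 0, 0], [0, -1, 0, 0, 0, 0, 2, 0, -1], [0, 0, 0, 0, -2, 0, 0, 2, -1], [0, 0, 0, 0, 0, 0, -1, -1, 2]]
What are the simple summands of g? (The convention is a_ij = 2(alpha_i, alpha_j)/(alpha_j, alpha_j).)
B7 + G2

The diagram associated to this matrix has two connected components: the simple roots {alpha_2, alpha_4, alpha_5, alpha_6, alpha_7, alpha_8, alpha_9} form a chain of 7 nodes with a double edge at one end; the terminal node there is the unique short simple root (B_7), and {alpha_1, alpha_3} form two nodes joined by a triple edge (G_2). A semisimple Lie algebra decomposes uniquely as the direct sum of simple ideals, one per connected component of its Dynkin diagram, so g ≅ B_7 ⊕ G_2 (dimension 105 + 14 = 119).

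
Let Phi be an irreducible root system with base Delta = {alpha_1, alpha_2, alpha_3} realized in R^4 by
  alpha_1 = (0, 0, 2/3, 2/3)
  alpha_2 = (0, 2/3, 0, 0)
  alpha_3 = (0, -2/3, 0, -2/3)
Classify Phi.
Compute the Cartan integers a_ij = 2(alpha_i, alpha_j)/(alpha_j, alpha_j); the resulting 3x3 Cartan matrix is
[[2, 0, -1], [0, 2, -1], [-1, -2, 2]].
The roots have two lengths (squared-length ratio 2:1); the short ones are alpha_{2}. The associated Dynkin diagram is a chain of 3 nodes with a double edge at one end; the terminal node there is the unique short simple root (B_3), so the type is B_3 (the algebra so(7)).

B3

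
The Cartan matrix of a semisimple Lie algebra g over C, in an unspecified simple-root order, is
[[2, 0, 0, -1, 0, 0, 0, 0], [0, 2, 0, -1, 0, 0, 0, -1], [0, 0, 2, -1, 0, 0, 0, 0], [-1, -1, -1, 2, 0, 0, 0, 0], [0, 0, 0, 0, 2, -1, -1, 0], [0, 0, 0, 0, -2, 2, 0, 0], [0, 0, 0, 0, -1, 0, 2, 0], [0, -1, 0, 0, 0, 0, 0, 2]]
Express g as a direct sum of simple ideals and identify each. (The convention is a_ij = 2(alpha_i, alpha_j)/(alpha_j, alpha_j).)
type C_3 ⊕ type D_5

The diagram associated to this matrix has two connected components: the simple roots {alpha_5, alpha_6, alpha_7} form a chain of 3 nodes with a double edge at one end; the terminal node there is the unique long simple root (C_3), and {alpha_1, alpha_2, alpha_3, alpha_4, alpha_8} form a chain of 3 nodes with a fork of two nodes at one end (D_5). A semisimple Lie algebra decomposes uniquely as the direct sum of simple ideals, one per connected component of its Dynkin diagram, so g ≅ C_3 ⊕ D_5 (dimension 21 + 45 = 66).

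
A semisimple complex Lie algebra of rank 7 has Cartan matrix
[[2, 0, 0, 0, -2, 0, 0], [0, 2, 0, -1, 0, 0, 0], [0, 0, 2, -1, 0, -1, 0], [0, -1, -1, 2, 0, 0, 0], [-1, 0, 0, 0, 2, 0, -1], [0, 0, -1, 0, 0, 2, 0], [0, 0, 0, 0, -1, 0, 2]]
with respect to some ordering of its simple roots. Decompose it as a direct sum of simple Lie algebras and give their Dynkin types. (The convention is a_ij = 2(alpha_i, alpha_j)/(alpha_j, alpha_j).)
The diagram associated to this matrix has two connected components: the simple roots {alpha_2, alpha_3, alpha_4, alpha_6} form a chain of 4 nodes with single edges (A_4), and {alpha_1, alpha_5, alpha_7} form a chain of 3 nodes with a double edge at one end; the terminal node there is the unique long simple root (C_3). A semisimple Lie algebra decomposes uniquely as the direct sum of simple ideals, one per connected component of its Dynkin diagram, so g ≅ A_4 ⊕ C_3 (dimension 24 + 21 = 45).

type A_4 ⊕ type C_3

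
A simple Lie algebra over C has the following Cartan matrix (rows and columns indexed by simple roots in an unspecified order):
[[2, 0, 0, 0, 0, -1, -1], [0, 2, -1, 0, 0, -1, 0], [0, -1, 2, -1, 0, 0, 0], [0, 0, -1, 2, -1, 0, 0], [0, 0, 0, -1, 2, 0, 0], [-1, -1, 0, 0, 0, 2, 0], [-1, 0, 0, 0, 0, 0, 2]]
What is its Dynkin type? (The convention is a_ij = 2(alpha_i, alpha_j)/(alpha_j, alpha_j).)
The matrix has rank 7 with 2's on the diagonal. Reading the off-diagonal entries as Dynkin edges (a single edge where a_ij = a_ji = -1; a double or triple edge where a_ij * a_ji = 2 or 3), the diagram is a chain of 7 nodes with single edges (A_7). One simple-root ordering that puts it in standard form is (alpha_5, alpha_4, alpha_3, alpha_2, alpha_6, alpha_1, alpha_7). So the algebra is type A_7, i.e. sl(8).

type A_7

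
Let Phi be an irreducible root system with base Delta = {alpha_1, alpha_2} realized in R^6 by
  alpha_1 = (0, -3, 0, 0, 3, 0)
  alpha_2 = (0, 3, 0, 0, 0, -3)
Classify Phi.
Compute the Cartan integers a_ij = 2(alpha_i, alpha_j)/(alpha_j, alpha_j); the resulting 2x2 Cartan matrix is
[[2, -1], [-1, 2]].
All simple roots have the same length, so the diagram is simply laced. The associated Dynkin diagram is a chain of 2 nodes with single edges (A_2), so the type is A_2 (the algebra sl(3)).

A2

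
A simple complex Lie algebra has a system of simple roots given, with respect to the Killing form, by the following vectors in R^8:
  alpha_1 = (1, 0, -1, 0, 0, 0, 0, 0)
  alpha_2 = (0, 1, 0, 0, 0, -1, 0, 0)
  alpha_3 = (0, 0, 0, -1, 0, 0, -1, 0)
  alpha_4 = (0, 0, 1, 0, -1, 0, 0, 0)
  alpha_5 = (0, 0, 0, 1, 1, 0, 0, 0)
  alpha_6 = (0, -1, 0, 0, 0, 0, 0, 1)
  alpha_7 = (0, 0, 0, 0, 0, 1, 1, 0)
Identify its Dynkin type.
A_7 (sl(8))

Compute the Cartan integers a_ij = 2(alpha_i, alpha_j)/(alpha_j, alpha_j); the resulting 7x7 Cartan matrix is
[[2, 0, 0, -1, 0, 0, 0], [0, 2, 0, 0, 0, -1, -1], [0, 0, 2, 0, -1, 0, -1], [-1, 0, 0, 2, -1, 0, 0], [0, 0, -1, -1, 2, 0, 0], [0, -1, 0, 0, 0, 2, 0], [0, -1, -1, 0, 0, 0, 2]].
All simple roots have the same length, so the diagram is simply laced. The associated Dynkin diagram is a chain of 7 nodes with single edges (A_7), so the type is A_7 (the algebra sl(8)).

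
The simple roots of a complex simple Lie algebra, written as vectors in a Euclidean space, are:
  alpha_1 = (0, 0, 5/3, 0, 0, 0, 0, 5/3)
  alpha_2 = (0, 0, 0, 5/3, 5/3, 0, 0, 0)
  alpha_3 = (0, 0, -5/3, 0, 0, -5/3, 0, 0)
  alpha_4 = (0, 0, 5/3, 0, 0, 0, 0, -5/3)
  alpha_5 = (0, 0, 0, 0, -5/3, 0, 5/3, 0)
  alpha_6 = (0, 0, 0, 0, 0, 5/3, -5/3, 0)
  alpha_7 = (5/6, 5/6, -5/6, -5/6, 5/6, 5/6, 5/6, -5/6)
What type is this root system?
Compute the Cartan integers a_ij = 2(alpha_i, alpha_j)/(alpha_j, alpha_j); the resulting 7x7 Cartan matrix is
[[2, 0, -1, 0, 0, 0, -1], [0, 2, 0, 0, -1, 0, 0], [-1, 0, 2, -1, 0, -1, 0], [0, 0, -1, 2, 0, 0, 0], [0, -1, 0, 0, 2, -1, 0], [0, 0, -1, 0, -1, 2, 0], [-1, 0, 0, 0, 0, 0, 2]].
All simple roots have the same length, so the diagram is simply laced. The associated Dynkin diagram is a chain of 6 nodes with one extra node attached to the third node from one end (E_7), so the type is E_7.

E_7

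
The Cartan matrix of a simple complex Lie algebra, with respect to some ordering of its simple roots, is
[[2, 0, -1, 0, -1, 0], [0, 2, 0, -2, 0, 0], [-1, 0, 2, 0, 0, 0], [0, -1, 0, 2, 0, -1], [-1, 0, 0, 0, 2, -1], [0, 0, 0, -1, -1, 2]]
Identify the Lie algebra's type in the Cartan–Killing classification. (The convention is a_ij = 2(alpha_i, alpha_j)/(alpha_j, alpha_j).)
type C_6

The matrix has rank 6 with 2's on the diagonal. Reading the off-diagonal entries as Dynkin edges (a single edge where a_ij = a_ji = -1; a double or triple edge where a_ij * a_ji = 2 or 3), the diagram is a chain of 6 nodes with a double edge at one end; the terminal node there is the unique long simple root (C_6). One simple-root ordering that puts it in standard form is (alpha_3, alpha_1, alpha_5, alpha_6, alpha_4, alpha_2). So the algebra is type C_6, i.e. sp(12).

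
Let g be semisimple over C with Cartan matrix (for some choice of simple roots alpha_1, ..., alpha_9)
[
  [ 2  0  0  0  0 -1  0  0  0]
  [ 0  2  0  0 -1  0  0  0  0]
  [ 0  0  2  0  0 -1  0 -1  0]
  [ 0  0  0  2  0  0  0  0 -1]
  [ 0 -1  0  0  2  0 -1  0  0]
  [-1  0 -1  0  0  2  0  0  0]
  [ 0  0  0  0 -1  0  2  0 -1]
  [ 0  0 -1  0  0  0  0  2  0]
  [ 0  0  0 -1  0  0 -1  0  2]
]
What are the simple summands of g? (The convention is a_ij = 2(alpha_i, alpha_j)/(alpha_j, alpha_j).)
type A_4 + type A_5

The diagram associated to this matrix has two connected components: the simple roots {alpha_1, alpha_3, alpha_6, alpha_8} form a chain of 4 nodes with single edges (A_4), and {alpha_2, alpha_4, alpha_5, alpha_7, alpha_9} form a chain of 5 nodes with single edges (A_5). A semisimple Lie algebra decomposes uniquely as the direct sum of simple ideals, one per connected component of its Dynkin diagram, so g ≅ A_4 ⊕ A_5 (dimension 24 + 35 = 59).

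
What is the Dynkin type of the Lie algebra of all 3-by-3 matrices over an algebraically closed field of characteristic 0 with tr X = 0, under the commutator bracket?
This is sl(3), which has dimension 3^2 - 1 = 8 and rank 3 - 1 = 2 (a Cartan subalgebra is the diagonal traceless matrices). In the classification of classical Lie algebras, the special linear algebra sl(n+1) has type A_n; here n = 2, so the Dynkin diagram is a chain of 2 nodes with single edges (A_2). Hence the type is A_2.

A_2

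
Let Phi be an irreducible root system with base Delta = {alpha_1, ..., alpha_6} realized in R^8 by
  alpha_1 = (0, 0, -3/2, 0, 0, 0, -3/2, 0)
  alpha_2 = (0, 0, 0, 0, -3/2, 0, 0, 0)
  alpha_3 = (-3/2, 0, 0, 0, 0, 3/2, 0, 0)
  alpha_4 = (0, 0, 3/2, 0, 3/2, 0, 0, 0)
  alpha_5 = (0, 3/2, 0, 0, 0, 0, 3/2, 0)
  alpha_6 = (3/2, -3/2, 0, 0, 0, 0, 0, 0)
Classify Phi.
B6

Compute the Cartan integers a_ij = 2(alpha_i, alpha_j)/(alpha_j, alpha_j); the resulting 6x6 Cartan matrix is
[[2, 0, 0, -1, -1, 0], [0, 2, 0, -1, 0, 0], [0, 0, 2, 0, 0, -1], [-1, -2, 0, 2, 0, 0], [-1, 0, 0, 0, 2, -1], [0, 0, -1, 0, -1, 2]].
The roots have two lengths (squared-length ratio 2:1); the short ones are alpha_{2}. The associated Dynkin diagram is a chain of 6 nodes with a double edge at one end; the terminal node there is the unique short simple root (B_6), so the type is B_6 (the algebra so(13)).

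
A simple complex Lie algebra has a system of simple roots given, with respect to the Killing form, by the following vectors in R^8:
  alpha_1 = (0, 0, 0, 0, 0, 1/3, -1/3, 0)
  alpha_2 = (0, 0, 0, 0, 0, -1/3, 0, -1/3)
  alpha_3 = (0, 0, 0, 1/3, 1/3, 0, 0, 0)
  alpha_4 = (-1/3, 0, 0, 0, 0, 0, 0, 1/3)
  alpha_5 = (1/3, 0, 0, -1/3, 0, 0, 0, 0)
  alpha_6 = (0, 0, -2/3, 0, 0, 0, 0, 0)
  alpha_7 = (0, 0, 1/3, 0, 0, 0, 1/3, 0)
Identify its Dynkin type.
C_7

Compute the Cartan integers a_ij = 2(alpha_i, alpha_j)/(alpha_j, alpha_j); the resulting 7x7 Cartan matrix is
[[2, -1, 0, 0, 0, 0, -1], [-1, 2, 0, -1, 0, 0, 0], [0, 0, 2, 0, -1, 0, 0], [0, -1, 0, 2, -1, 0, 0], [0, 0, -1, -1, 2, 0, 0], [0, 0, 0, 0, 0, 2, -2], [-1, 0, 0, 0, 0, -1, 2]].
The roots have two lengths (squared-length ratio 2:1); the short ones are alpha_{1,2,3,4,5,7}. The associated Dynkin diagram is a chain of 7 nodes with a double edge at one end; the terminal node there is the unique long simple root (C_7), so the type is C_7 (the algebra sp(14)).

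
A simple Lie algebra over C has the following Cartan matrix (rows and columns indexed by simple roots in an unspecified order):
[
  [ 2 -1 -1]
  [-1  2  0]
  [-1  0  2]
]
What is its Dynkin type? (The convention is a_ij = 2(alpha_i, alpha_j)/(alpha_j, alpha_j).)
A3

The matrix has rank 3 with 2's on the diagonal. Reading the off-diagonal entries as Dynkin edges (a single edge where a_ij = a_ji = -1; a double or triple edge where a_ij * a_ji = 2 or 3), the diagram is a chain of 3 nodes with single edges (A_3). One simple-root ordering that puts it in standard form is (alpha_3, alpha_1, alpha_2). So the algebra is type A_3, i.e. sl(4).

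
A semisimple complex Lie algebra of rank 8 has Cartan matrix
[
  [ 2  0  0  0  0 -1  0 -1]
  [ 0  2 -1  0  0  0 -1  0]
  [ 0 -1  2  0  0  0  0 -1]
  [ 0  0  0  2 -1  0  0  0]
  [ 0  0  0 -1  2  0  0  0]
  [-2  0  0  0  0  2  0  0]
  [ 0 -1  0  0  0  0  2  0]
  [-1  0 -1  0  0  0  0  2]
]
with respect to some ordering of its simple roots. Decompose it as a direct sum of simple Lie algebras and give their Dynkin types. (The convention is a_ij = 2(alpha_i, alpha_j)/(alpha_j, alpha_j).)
A_2 + C_6

The diagram associated to this matrix has two connected components: the simple roots {alpha_4, alpha_5} form a chain of 2 nodes with single edges (A_2), and {alpha_1, alpha_2, alpha_3, alpha_6, alpha_7, alpha_8} form a chain of 6 nodes with a double edge at one end; the terminal node there is the unique long simple root (C_6). A semisimple Lie algebra decomposes uniquely as the direct sum of simple ideals, one per connected component of its Dynkin diagram, so g ≅ A_2 ⊕ C_6 (dimension 8 + 78 = 86).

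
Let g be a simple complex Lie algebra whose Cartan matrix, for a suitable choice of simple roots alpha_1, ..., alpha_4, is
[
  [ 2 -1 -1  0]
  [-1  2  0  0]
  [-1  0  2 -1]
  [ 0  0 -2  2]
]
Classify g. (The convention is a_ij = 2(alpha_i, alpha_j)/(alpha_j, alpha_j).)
The matrix has rank 4 with 2's on the diagonal. Reading the off-diagonal entries as Dynkin edges (a single edge where a_ij = a_ji = -1; a double or triple edge where a_ij * a_ji = 2 or 3), the diagram is a chain of 4 nodes with a double edge at one end; the terminal node there is the unique long simple root (C_4). One simple-root ordering that puts it in standard form is (alpha_2, alpha_1, alpha_3, alpha_4). So the algebra is type C_4, i.e. sp(8).

C_4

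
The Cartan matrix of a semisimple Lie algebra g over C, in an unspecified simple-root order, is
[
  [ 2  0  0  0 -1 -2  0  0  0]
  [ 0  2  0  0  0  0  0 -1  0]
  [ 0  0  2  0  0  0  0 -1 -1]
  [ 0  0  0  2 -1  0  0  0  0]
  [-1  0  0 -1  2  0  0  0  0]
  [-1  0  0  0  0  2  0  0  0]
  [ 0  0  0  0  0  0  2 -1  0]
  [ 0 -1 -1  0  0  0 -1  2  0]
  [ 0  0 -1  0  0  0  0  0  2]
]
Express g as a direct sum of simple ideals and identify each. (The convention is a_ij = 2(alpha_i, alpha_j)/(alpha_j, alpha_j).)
type B_4 ⊕ type D_5

The diagram associated to this matrix has two connected components: the simple roots {alpha_1, alpha_4, alpha_5, alpha_6} form a chain of 4 nodes with a double edge at one end; the terminal node there is the unique short simple root (B_4), and {alpha_2, alpha_3, alpha_7, alpha_8, alpha_9} form a chain of 3 nodes with a fork of two nodes at one end (D_5). A semisimple Lie algebra decomposes uniquely as the direct sum of simple ideals, one per connected component of its Dynkin diagram, so g ≅ B_4 ⊕ D_5 (dimension 36 + 45 = 81).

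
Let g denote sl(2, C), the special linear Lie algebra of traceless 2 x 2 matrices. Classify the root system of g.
type A_1

This is sl(2), which has dimension 2^2 - 1 = 3 and rank 2 - 1 = 1 (a Cartan subalgebra is the diagonal traceless matrices). In the classification of classical Lie algebras, the special linear algebra sl(n+1) has type A_n; here n = 1, so the Dynkin diagram is a chain of 1 nodes with single edges (A_1). Hence the type is A_1.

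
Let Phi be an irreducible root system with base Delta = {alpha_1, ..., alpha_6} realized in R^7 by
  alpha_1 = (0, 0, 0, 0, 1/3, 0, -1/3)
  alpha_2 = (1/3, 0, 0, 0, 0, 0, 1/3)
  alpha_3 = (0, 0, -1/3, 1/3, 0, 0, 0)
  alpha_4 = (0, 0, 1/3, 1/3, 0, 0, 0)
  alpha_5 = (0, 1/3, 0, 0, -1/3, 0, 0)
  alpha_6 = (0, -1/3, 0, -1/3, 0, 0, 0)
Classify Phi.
Compute the Cartan integers a_ij = 2(alpha_i, alpha_j)/(alpha_j, alpha_j); the resulting 6x6 Cartan matrix is
[[2, -1, 0, 0, -1, 0], [-1, 2, 0, 0, 0, 0], [0, 0, 2, 0, 0, -1], [0, 0, 0, 2, 0, -1], [-1, 0, 0, 0, 2, -1], [0, 0, -1, -1, -1, 2]].
All simple roots have the same length, so the diagram is simply laced. The associated Dynkin diagram is a chain of 4 nodes with a fork of two nodes at one end (D_6), so the type is D_6 (the algebra so(12)).

D_6 (so(12))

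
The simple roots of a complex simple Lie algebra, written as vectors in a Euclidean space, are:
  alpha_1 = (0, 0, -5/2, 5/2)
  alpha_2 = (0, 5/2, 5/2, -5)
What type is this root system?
Compute the Cartan integers a_ij = 2(alpha_i, alpha_j)/(alpha_j, alpha_j); the resulting 2x2 Cartan matrix is
[[2, -1], [-3, 2]].
The roots have two lengths (squared-length ratio 3:1); the short ones are alpha_{1}. The associated Dynkin diagram is two nodes joined by a triple edge (G_2), so the type is G_2.

G_2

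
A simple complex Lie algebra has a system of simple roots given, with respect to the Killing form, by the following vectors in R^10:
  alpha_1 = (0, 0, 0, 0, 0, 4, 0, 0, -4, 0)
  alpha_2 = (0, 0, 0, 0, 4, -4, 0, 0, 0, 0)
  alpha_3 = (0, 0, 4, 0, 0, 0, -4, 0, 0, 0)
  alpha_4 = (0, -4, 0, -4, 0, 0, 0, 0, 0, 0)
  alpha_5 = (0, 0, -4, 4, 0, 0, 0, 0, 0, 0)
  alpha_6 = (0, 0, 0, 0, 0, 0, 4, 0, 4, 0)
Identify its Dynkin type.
Compute the Cartan integers a_ij = 2(alpha_i, alpha_j)/(alpha_j, alpha_j); the resulting 6x6 Cartan matrix is
[[2, -1, 0, 0, 0, -1], [-1, 2, 0, 0, 0, 0], [0, 0, 2, 0, -1, -1], [0, 0, 0, 2, -1, 0], [0, 0, -1, -1, 2, 0], [-1, 0, -1, 0, 0, 2]].
All simple roots have the same length, so the diagram is simply laced. The associated Dynkin diagram is a chain of 6 nodes with single edges (A_6), so the type is A_6 (the algebra sl(7)).

A6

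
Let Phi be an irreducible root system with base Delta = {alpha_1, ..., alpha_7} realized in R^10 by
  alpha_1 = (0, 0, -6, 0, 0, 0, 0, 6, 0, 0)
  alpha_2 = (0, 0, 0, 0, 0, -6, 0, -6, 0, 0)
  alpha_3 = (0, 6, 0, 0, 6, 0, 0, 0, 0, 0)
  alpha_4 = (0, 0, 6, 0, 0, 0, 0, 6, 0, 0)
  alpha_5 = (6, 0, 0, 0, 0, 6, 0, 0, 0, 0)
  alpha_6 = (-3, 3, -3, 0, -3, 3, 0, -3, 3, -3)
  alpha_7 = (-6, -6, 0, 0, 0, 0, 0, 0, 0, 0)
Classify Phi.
Compute the Cartan integers a_ij = 2(alpha_i, alpha_j)/(alpha_j, alpha_j); the resulting 7x7 Cartan matrix is
[[2, -1, 0, 0, 0, 0, 0], [-1, 2, 0, -1, -1, 0, 0], [0, 0, 2, 0, 0, 0, -1], [0, -1, 0, 2, 0, -1, 0], [0, -1, 0, 0, 2, 0, -1], [0, 0, 0, -1, 0, 2, 0], [0, 0, -1, 0, -1, 0, 2]].
All simple roots have the same length, so the diagram is simply laced. The associated Dynkin diagram is a chain of 6 nodes with one extra node attached to the third node from one end (E_7), so the type is E_7.

type E_7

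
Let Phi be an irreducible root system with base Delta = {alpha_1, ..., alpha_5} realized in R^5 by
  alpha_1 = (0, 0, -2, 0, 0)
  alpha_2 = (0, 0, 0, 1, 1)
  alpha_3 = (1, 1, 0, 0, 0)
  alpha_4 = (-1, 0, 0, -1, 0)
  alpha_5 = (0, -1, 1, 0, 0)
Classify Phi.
Compute the Cartan integers a_ij = 2(alpha_i, alpha_j)/(alpha_j, alpha_j); the resulting 5x5 Cartan matrix is
[[2, 0, 0, 0, -2], [0, 2, 0, -1, 0], [0, 0, 2, -1, -1], [0, -1, -1, 2, 0], [-1, 0, -1, 0, 2]].
The roots have two lengths (squared-length ratio 2:1); the short ones are alpha_{2,3,4,5}. The associated Dynkin diagram is a chain of 5 nodes with a double edge at one end; the terminal node there is the unique long simple root (C_5), so the type is C_5 (the algebra sp(10)).

C5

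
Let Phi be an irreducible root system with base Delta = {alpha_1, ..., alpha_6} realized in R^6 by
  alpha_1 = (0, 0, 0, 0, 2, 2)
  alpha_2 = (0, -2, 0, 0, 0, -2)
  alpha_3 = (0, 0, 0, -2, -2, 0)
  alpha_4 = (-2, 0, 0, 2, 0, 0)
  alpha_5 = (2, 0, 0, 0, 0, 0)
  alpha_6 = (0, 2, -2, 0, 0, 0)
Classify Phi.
type B_6

Compute the Cartan integers a_ij = 2(alpha_i, alpha_j)/(alpha_j, alpha_j); the resulting 6x6 Cartan matrix is
[[2, -1, -1, 0, 0, 0], [-1, 2, 0, 0, 0, -1], [-1, 0, 2, -1, 0, 0], [0, 0, -1, 2, -2, 0], [0, 0, 0, -1, 2, 0], [0, -1, 0, 0, 0, 2]].
The roots have two lengths (squared-length ratio 2:1); the short ones are alpha_{5}. The associated Dynkin diagram is a chain of 6 nodes with a double edge at one end; the terminal node there is the unique short simple root (B_6), so the type is B_6 (the algebra so(13)).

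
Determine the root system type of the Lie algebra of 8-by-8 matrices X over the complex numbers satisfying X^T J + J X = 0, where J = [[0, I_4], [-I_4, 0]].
This is sp(8), which has dimension 8(8+1)/2 = 36 and rank 8/2 = 4. In the classification of classical Lie algebras, the symplectic algebra sp(2n) has type C_n; here n = 4, so the Dynkin diagram is a chain of 4 nodes with a double edge at one end; the terminal node there is the unique long simple root (C_4). Hence the type is C_4.

C_4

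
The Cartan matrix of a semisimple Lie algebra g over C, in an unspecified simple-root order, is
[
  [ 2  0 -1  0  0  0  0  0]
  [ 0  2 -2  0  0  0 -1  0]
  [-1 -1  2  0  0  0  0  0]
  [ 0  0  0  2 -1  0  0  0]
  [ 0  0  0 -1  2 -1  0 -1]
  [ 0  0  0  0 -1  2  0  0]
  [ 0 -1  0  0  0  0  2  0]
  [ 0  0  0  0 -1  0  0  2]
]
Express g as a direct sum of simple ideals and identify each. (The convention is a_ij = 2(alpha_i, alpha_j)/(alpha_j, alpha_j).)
The diagram associated to this matrix has two connected components: the simple roots {alpha_4, alpha_5, alpha_6, alpha_8} form a chain of 2 nodes with a fork of two nodes at one end (D_4), and {alpha_1, alpha_2, alpha_3, alpha_7} form a chain of 4 nodes with a double edge between the middle two (F_4). A semisimple Lie algebra decomposes uniquely as the direct sum of simple ideals, one per connected component of its Dynkin diagram, so g ≅ D_4 ⊕ F_4 (dimension 28 + 52 = 80).

D_4 (so(8)) + F_4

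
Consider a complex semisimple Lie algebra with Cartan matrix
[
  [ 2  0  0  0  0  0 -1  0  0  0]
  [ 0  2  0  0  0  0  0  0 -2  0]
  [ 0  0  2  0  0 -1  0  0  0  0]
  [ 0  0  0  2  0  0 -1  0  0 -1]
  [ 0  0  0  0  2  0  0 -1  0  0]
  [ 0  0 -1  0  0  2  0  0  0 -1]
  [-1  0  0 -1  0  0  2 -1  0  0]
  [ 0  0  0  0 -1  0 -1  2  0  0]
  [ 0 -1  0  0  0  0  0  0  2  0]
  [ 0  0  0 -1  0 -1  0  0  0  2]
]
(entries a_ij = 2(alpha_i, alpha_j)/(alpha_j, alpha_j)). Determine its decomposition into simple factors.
The diagram associated to this matrix has two connected components: the simple roots {alpha_2, alpha_9} form a chain of 2 nodes with a double edge at one end; the terminal node there is the unique short simple root (B_2), and {alpha_1, alpha_3, alpha_4, alpha_5, alpha_6, alpha_7, alpha_8, alpha_10} form a chain of 7 nodes with one extra node attached to the third node from one end (E_8). A semisimple Lie algebra decomposes uniquely as the direct sum of simple ideals, one per connected component of its Dynkin diagram, so g ≅ B_2 ⊕ E_8 (dimension 10 + 248 = 258).

B_2 + E_8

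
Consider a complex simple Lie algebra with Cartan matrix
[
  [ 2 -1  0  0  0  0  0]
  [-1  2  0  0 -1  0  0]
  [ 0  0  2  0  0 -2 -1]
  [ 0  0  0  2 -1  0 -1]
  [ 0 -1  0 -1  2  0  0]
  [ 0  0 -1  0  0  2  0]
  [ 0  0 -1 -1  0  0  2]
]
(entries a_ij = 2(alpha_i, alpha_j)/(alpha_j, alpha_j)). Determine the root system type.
The matrix has rank 7 with 2's on the diagonal. Reading the off-diagonal entries as Dynkin edges (a single edge where a_ij = a_ji = -1; a double or triple edge where a_ij * a_ji = 2 or 3), the diagram is a chain of 7 nodes with a double edge at one end; the terminal node there is the unique short simple root (B_7). One simple-root ordering that puts it in standard form is (alpha_1, alpha_2, alpha_5, alpha_4, alpha_7, alpha_3, alpha_6). So the algebra is type B_7, i.e. so(15).

type B_7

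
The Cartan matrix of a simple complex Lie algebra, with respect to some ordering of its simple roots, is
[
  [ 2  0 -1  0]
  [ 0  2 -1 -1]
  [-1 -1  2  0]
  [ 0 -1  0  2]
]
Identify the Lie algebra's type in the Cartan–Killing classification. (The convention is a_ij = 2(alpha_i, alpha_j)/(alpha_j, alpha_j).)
The matrix has rank 4 with 2's on the diagonal. Reading the off-diagonal entries as Dynkin edges (a single edge where a_ij = a_ji = -1; a double or triple edge where a_ij * a_ji = 2 or 3), the diagram is a chain of 4 nodes with single edges (A_4). One simple-root ordering that puts it in standard form is (alpha_1, alpha_3, alpha_2, alpha_4). So the algebra is type A_4, i.e. sl(5).

A4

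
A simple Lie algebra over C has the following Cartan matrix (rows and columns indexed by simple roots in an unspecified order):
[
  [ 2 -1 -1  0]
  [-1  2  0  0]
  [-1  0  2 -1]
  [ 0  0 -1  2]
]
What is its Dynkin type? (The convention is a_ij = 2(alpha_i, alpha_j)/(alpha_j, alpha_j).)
A_4 (sl(5))

The matrix has rank 4 with 2's on the diagonal. Reading the off-diagonal entries as Dynkin edges (a single edge where a_ij = a_ji = -1; a double or triple edge where a_ij * a_ji = 2 or 3), the diagram is a chain of 4 nodes with single edges (A_4). One simple-root ordering that puts it in standard form is (alpha_4, alpha_3, alpha_1, alpha_2). So the algebra is type A_4, i.e. sl(5).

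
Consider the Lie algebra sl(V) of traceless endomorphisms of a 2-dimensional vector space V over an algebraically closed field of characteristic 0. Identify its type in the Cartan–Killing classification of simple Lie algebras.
A_1

This is sl(2), which has dimension 2^2 - 1 = 3 and rank 2 - 1 = 1 (a Cartan subalgebra is the diagonal traceless matrices). In the classification of classical Lie algebras, the special linear algebra sl(n+1) has type A_n; here n = 1, so the Dynkin diagram is a chain of 1 nodes with single edges (A_1). Hence the type is A_1.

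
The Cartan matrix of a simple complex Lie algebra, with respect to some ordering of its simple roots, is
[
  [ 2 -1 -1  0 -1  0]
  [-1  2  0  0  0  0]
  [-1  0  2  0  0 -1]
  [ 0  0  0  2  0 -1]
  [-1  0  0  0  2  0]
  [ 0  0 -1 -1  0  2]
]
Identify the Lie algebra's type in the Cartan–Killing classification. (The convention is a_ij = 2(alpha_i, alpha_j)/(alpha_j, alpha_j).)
D6

The matrix has rank 6 with 2's on the diagonal. Reading the off-diagonal entries as Dynkin edges (a single edge where a_ij = a_ji = -1; a double or triple edge where a_ij * a_ji = 2 or 3), the diagram is a chain of 4 nodes with a fork of two nodes at one end (D_6). One simple-root ordering that puts it in standard form is (alpha_4, alpha_6, alpha_3, alpha_1, alpha_5, alpha_2). So the algebra is type D_6, i.e. so(12).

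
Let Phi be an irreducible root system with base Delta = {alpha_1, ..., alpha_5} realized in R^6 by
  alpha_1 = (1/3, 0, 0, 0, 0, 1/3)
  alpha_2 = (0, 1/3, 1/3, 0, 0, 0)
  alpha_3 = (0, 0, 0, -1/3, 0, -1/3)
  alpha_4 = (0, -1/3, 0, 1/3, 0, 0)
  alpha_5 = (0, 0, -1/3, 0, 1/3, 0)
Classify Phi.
Compute the Cartan integers a_ij = 2(alpha_i, alpha_j)/(alpha_j, alpha_j); the resulting 5x5 Cartan matrix is
[[2, 0, -1, 0, 0], [0, 2, 0, -1, -1], [-1, 0, 2, -1, 0], [0, -1, -1, 2, 0], [0, -1, 0, 0, 2]].
All simple roots have the same length, so the diagram is simply laced. The associated Dynkin diagram is a chain of 5 nodes with single edges (A_5), so the type is A_5 (the algebra sl(6)).

A_5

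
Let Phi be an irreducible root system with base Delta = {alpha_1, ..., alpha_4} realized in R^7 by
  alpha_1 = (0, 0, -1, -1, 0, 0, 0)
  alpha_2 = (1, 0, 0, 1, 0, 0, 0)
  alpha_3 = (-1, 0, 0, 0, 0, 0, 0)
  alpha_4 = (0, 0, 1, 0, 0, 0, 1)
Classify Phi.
B4

Compute the Cartan integers a_ij = 2(alpha_i, alpha_j)/(alpha_j, alpha_j); the resulting 4x4 Cartan matrix is
[[2, -1, 0, -1], [-1, 2, -2, 0], [0, -1, 2, 0], [-1, 0, 0, 2]].
The roots have two lengths (squared-length ratio 2:1); the short ones are alpha_{3}. The associated Dynkin diagram is a chain of 4 nodes with a double edge at one end; the terminal node there is the unique short simple root (B_4), so the type is B_4 (the algebra so(9)).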